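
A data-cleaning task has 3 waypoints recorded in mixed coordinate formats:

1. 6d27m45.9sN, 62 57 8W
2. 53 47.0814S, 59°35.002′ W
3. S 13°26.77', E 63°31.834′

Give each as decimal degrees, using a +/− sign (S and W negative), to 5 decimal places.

Point 1:
  Lat: 6° + 27/60 + 45.9/3600 = 6 + 0.450000 + 0.012750 = 6.462750
  N → positive
  Lon: 57′ + 8″ = 57.13333′; 62 + 57.13333/60 = 62.952222
  W ⇒ negate
Point 2:
  Lat: 53 + 47.0814/60 = 53.784690
  hemisphere S, so the sign is −
  Lon: 35.002′ = 0.583367°; total 59.583367
  hemisphere W, so the sign is −
Point 3:
  φ: 13 + 26.77/60 = 13.446167
  S ⇒ negate
  λ: 63 + 31.834/60 = 63.530567
  E ⇒ keep positive

1. 6.46275, -62.95222
2. -53.78469, -59.58337
3. -13.44617, 63.53057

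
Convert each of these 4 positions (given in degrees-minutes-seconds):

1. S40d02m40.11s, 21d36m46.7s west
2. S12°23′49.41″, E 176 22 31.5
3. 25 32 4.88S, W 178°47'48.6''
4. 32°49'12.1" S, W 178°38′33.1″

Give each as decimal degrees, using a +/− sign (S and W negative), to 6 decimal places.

Point 1:
  Lat: 40° + 2/60 + 40.11/3600 = 40 + 0.033333 + 0.011142 = 40.0444750
  hemisphere S, so the sign is −
  Longitude: 36′ + 46.7″ = 36.77833′; 21 + 36.77833/60 = 21.6129722
  hemisphere W, so the sign is −
Point 2:
  Latitude: 12 + 23/60 + 49.41/3600 = 12.3970583
  S → negative
  Lon: 176 + 22/60 + 31.5/3600 = 176.3754167
  E ⇒ keep positive
Point 3:
  Lat: 32′ + 4.88″ = 32.08133′; 25 + 32.08133/60 = 25.5346889
  S → negative
  Longitude: 178° + 47/60 + 48.6/3600 = 178 + 0.783333 + 0.013500 = 178.7968333
  W ⇒ negate
Point 4:
  φ: 32 + 49/60 + 12.1/3600 = 32.8200278
  S → negative
  Lon: 38′ + 33.1″ = 38.55167′; 178 + 38.55167/60 = 178.6425278
  W → negative

1. -40.044475, -21.612972
2. -12.397058, 176.375417
3. -25.534689, -178.796833
4. -32.820028, -178.642528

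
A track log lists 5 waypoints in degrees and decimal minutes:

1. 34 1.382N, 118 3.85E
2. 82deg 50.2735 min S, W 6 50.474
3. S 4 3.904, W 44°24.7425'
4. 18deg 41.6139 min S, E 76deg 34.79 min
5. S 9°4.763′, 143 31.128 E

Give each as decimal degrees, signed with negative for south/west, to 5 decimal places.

1. 34.02303, 118.06417
2. -82.83789, -6.84123
3. -4.06507, -44.41238
4. -18.69357, 76.57983
5. -9.07938, 143.51880

Point 1:
  Lat: 34 + 1.382/60 = 34.023033
  N ⇒ keep positive
  Lon: 3.85′ = 0.064167°; total 118.064167
  E ⇒ keep positive
Point 2:
  Lat: 50.2735′ = 0.837892°; total 82.837892
  hemisphere S, so the sign is −
  Lon: 6 + 50.474/60 = 6.841233
  hemisphere W, so the sign is −
Point 3:
  Lat: 3.904′ = 0.065067°; total 4.065067
  S → negative
  λ: 24.7425′ = 0.412375°; total 44.412375
  W → negative
Point 4:
  Latitude: 18 + 41.6139/60 = 18.693565
  S → negative
  λ: 34.79′ = 0.579833°; total 76.579833
  E → positive
Point 5:
  Latitude: 4.763′ = 0.079383°; total 9.079383
  S ⇒ negate
  Lon: 143 + 31.128/60 = 143.518800
  E ⇒ keep positive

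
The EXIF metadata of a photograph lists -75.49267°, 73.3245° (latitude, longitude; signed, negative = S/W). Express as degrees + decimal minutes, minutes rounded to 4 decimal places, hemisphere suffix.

75° 29.5602′ S, 73° 19.4700′ E

Latitude is negative → S; |value| = 75.492670
Latitude: minutes = (75.492670 − 75) × 60 = 29.560200
Longitude: minutes = (73.324500 − 73) × 60 = 19.470000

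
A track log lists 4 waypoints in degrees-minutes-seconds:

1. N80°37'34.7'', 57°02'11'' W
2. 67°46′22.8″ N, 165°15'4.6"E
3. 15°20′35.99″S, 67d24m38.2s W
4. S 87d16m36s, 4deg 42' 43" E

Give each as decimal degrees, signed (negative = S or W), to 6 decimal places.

Point 1:
  Lat: 37′ + 34.7″ = 37.57833′; 80 + 37.57833/60 = 80.6263056
  N ⇒ keep positive
  Longitude: 57 + 2/60 + 11/3600 = 57.0363889
  W ⇒ negate
Point 2:
  Lat: 46′ + 22.8″ = 46.38000′; 67 + 46.38000/60 = 67.7730000
  N ⇒ keep positive
  Longitude: 165 + 15/60 + 4.6/3600 = 165.2512778
  E → positive
Point 3:
  φ: 15° + 20/60 + 35.99/3600 = 15 + 0.333333 + 0.009997 = 15.3433306
  S ⇒ negate
  Lon: 24′ + 38.2″ = 24.63667′; 67 + 24.63667/60 = 67.4106111
  W → negative
Point 4:
  φ: 16′ + 36″ = 16.60000′; 87 + 16.60000/60 = 87.2766667
  S → negative
  λ: 4 + 42/60 + 43/3600 = 4.7119444
  E → positive

1. 80.626306, -57.036389
2. 67.773000, 165.251278
3. -15.343331, -67.410611
4. -87.276667, 4.711944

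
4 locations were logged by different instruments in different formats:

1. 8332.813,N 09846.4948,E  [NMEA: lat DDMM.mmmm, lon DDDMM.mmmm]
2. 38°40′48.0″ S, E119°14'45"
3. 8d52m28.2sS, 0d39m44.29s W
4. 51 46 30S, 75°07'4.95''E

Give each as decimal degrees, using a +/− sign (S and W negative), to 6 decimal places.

Point 1:
  Latitude: degrees = first 2 digits = 83, minutes = 32.813; 83 + 32.813/60 = 83.5468833
  N ⇒ keep positive
  λ: degrees = first 3 digits = 98, minutes = 46.4948; 98 + 46.4948/60 = 98.7749133
  E → positive
Point 2:
  φ: 40′ + 48″ = 40.80000′; 38 + 40.80000/60 = 38.6800000
  S → negative
  Longitude: 14′ + 45″ = 14.75000′; 119 + 14.75000/60 = 119.2458333
  E → positive
Point 3:
  φ: 8° + 52/60 + 28.2/3600 = 8 + 0.866667 + 0.007833 = 8.8745000
  S → negative
  λ: 0° + 39/60 + 44.29/3600 = 0 + 0.650000 + 0.012303 = 0.6623028
  hemisphere W, so the sign is −
Point 4:
  φ: 51° + 46/60 + 30/3600 = 51 + 0.766667 + 0.008333 = 51.7750000
  S ⇒ negate
  Lon: 75 + 7/60 + 4.95/3600 = 75.1180417
  E → positive

1. 83.546883, 98.774913
2. -38.680000, 119.245833
3. -8.874500, -0.662303
4. -51.775000, 75.118042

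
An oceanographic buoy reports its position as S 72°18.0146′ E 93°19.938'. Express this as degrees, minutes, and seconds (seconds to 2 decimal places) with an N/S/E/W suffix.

Lat: 18.01460′ → 18′ and 0.01460 × 60 = 0.8760″
λ: fractional minutes 0.93800 × 60 = 56.2800″

72°18′0.88″ S, 93°19′56.28″ E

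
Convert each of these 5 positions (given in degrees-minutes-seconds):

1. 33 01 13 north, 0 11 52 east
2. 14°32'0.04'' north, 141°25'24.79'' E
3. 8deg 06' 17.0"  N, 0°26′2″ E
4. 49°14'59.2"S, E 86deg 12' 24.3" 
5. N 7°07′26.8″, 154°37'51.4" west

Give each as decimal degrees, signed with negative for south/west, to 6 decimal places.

Point 1:
  Latitude: 1′ + 13″ = 1.21667′; 33 + 1.21667/60 = 33.0202778
  N ⇒ keep positive
  Longitude: 0 + 11/60 + 52/3600 = 0.1977778
  E ⇒ keep positive
Point 2:
  φ: 14 + 32/60 + 0.04/3600 = 14.5333444
  N ⇒ keep positive
  λ: 141° + 25/60 + 24.79/3600 = 141 + 0.416667 + 0.006886 = 141.4235528
  E ⇒ keep positive
Point 3:
  Latitude: 8° + 6/60 + 17/3600 = 8 + 0.100000 + 0.004722 = 8.1047222
  N ⇒ keep positive
  Lon: 0° + 26/60 + 2/3600 = 0 + 0.433333 + 0.000556 = 0.4338889
  E ⇒ keep positive
Point 4:
  Latitude: 14′ + 59.2″ = 14.98667′; 49 + 14.98667/60 = 49.2497778
  hemisphere S, so the sign is −
  Lon: 86° + 12/60 + 24.3/3600 = 86 + 0.200000 + 0.006750 = 86.2067500
  E ⇒ keep positive
Point 5:
  φ: 7 + 7/60 + 26.8/3600 = 7.1241111
  N ⇒ keep positive
  Lon: 37′ + 51.4″ = 37.85667′; 154 + 37.85667/60 = 154.6309444
  W → negative

1. 33.020278, 0.197778
2. 14.533344, 141.423553
3. 8.104722, 0.433889
4. -49.249778, 86.206750
5. 7.124111, -154.630944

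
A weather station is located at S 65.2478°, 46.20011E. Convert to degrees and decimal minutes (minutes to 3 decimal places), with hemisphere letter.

65° 14.868′ S, 46° 12.007′ E

φ: fractional part 0.247800 → 14.86800 minutes
λ: 46° + 0.200110 × 60 = 46° 12.00660′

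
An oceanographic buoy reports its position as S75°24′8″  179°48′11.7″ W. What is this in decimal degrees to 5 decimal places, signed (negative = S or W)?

-75.40222, -179.80325

Latitude: 75° + 24/60 + 8/3600 = 75 + 0.400000 + 0.002222 = 75.402222
S → negative
λ: 48′ + 11.7″ = 48.19500′; 179 + 48.19500/60 = 179.803250
W → negative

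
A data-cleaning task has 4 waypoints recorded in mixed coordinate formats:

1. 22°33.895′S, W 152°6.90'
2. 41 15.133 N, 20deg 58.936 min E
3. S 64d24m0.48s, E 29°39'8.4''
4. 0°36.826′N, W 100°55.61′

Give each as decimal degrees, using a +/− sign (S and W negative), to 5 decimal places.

Point 1:
  φ: 33.895′ = 0.564917°; total 22.564917
  S → negative
  λ: 152 + 6.9/60 = 152.115000
  W → negative
Point 2:
  φ: 41 + 15.133/60 = 41.252217
  N → positive
  Lon: 58.936′ = 0.982267°; total 20.982267
  E → positive
Point 3:
  Lat: 64 + 24/60 + 0.48/3600 = 64.400133
  S → negative
  Longitude: 39′ + 8.4″ = 39.14000′; 29 + 39.14000/60 = 29.652333
  E ⇒ keep positive
Point 4:
  Lat: 0 + 36.826/60 = 0.613767
  N → positive
  Lon: 100 + 55.61/60 = 100.926833
  W → negative

1. -22.56492, -152.11500
2. 41.25222, 20.98227
3. -64.40013, 29.65233
4. 0.61377, -100.92683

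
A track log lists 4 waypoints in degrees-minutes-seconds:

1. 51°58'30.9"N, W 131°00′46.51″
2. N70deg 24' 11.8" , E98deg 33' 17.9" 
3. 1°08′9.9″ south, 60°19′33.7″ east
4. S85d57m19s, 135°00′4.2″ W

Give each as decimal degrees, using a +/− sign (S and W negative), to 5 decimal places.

Point 1:
  φ: 58′ + 30.9″ = 58.51500′; 51 + 58.51500/60 = 51.975250
  N ⇒ keep positive
  λ: 0′ + 46.51″ = 0.77517′; 131 + 0.77517/60 = 131.012919
  hemisphere W, so the sign is −
Point 2:
  Lat: 70 + 24/60 + 11.8/3600 = 70.403278
  N ⇒ keep positive
  Longitude: 98 + 33/60 + 17.9/3600 = 98.554972
  E → positive
Point 3:
  φ: 1 + 8/60 + 9.9/3600 = 1.136083
  hemisphere S, so the sign is −
  Lon: 19′ + 33.7″ = 19.56167′; 60 + 19.56167/60 = 60.326028
  E → positive
Point 4:
  φ: 85 + 57/60 + 19/3600 = 85.955278
  S → negative
  λ: 135° + 0/60 + 4.2/3600 = 135 + 0.000000 + 0.001167 = 135.001167
  W → negative

1. 51.97525, -131.01292
2. 70.40328, 98.55497
3. -1.13608, 60.32603
4. -85.95528, -135.00117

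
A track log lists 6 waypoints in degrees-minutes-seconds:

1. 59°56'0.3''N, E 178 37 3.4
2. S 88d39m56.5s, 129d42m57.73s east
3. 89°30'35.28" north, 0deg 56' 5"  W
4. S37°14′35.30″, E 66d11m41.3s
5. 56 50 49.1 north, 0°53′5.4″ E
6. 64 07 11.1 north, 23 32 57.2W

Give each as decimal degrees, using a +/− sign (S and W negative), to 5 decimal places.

Point 1:
  φ: 59 + 56/60 + 0.3/3600 = 59.933417
  N → positive
  λ: 37′ + 3.4″ = 37.05667′; 178 + 37.05667/60 = 178.617611
  E ⇒ keep positive
Point 2:
  φ: 88 + 39/60 + 56.5/3600 = 88.665694
  S → negative
  Lon: 42′ + 57.73″ = 42.96217′; 129 + 42.96217/60 = 129.716036
  E → positive
Point 3:
  Lat: 89 + 30/60 + 35.28/3600 = 89.509800
  N → positive
  λ: 56′ + 5″ = 56.08333′; 0 + 56.08333/60 = 0.934722
  hemisphere W, so the sign is −
Point 4:
  Latitude: 37 + 14/60 + 35.3/3600 = 37.243139
  hemisphere S, so the sign is −
  Lon: 66 + 11/60 + 41.3/3600 = 66.194806
  E ⇒ keep positive
Point 5:
  Lat: 56° + 50/60 + 49.1/3600 = 56 + 0.833333 + 0.013639 = 56.846972
  N ⇒ keep positive
  Longitude: 0 + 53/60 + 5.4/3600 = 0.884833
  E ⇒ keep positive
Point 6:
  Lat: 64 + 7/60 + 11.1/3600 = 64.119750
  N → positive
  Longitude: 23 + 32/60 + 57.2/3600 = 23.549222
  hemisphere W, so the sign is −

1. 59.93342, 178.61761
2. -88.66569, 129.71604
3. 89.50980, -0.93472
4. -37.24314, 66.19481
5. 56.84697, 0.88483
6. 64.11975, -23.54922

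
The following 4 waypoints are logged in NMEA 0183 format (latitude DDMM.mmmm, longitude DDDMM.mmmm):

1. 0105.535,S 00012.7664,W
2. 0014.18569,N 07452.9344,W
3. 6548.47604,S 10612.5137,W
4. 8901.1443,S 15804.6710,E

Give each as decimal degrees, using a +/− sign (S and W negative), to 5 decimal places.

Point 1:
  Latitude: split at 2 digits → 01° and 5.535′; 1 + 5.535/60 = 1.092250
  S ⇒ negate
  λ: degrees = first 3 digits = 0, minutes = 12.7664; 0 + 12.7664/60 = 0.212773
  W ⇒ negate
Point 2:
  Latitude: degrees = first 2 digits = 0, minutes = 14.18569; 0 + 14.18569/60 = 0.236428
  N ⇒ keep positive
  Longitude: split at 3 digits → 074° and 52.9344′; 74 + 52.9344/60 = 74.882240
  W ⇒ negate
Point 3:
  φ: split at 2 digits → 65° and 48.47604′; 65 + 48.47604/60 = 65.807934
  S → negative
  Lon: split at 3 digits → 106° and 12.5137′; 106 + 12.5137/60 = 106.208562
  W → negative
Point 4:
  φ: split at 2 digits → 89° and 1.1443′; 89 + 1.1443/60 = 89.019072
  S ⇒ negate
  Longitude: degrees = first 3 digits = 158, minutes = 4.671; 158 + 4.671/60 = 158.077850
  E ⇒ keep positive

1. -1.09225, -0.21277
2. 0.23643, -74.88224
3. -65.80793, -106.20856
4. -89.01907, 158.07785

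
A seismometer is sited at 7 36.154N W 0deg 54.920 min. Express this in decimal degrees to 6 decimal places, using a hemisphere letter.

φ: 7 + 36.154/60 = 7.6025667
Lon: 0 + 54.92/60 = 0.9153333

7.602567° N, 0.915333° W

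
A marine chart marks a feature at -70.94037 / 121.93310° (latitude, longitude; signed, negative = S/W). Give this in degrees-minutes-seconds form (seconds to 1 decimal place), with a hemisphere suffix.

Latitude is negative → S; |value| = 70.940370
Latitude: 0.940370 × 60 = 56.42220′ → 56′, remainder × 60 = 25.332″
λ: whole degrees 121; 55.98600′ → 55′ and 59.160″

70°56′25.3″ S, 121°55′59.2″ E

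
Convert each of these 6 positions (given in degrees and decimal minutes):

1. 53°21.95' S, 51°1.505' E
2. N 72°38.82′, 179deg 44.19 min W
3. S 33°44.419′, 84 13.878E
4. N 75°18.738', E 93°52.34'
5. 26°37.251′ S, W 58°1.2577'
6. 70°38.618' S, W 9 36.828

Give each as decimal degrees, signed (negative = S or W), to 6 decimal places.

1. -53.365833, 51.025083
2. 72.647000, -179.736500
3. -33.740317, 84.231300
4. 75.312300, 93.872333
5. -26.620850, -58.020962
6. -70.643633, -9.613800

Point 1:
  Latitude: 21.95′ = 0.365833°; total 53.3658333
  S ⇒ negate
  Longitude: 1.505′ = 0.025083°; total 51.0250833
  E → positive
Point 2:
  Lat: 72 + 38.82/60 = 72.6470000
  N ⇒ keep positive
  Longitude: 179 + 44.19/60 = 179.7365000
  W ⇒ negate
Point 3:
  Lat: 33 + 44.419/60 = 33.7403167
  S → negative
  Longitude: 84 + 13.878/60 = 84.2313000
  E → positive
Point 4:
  Latitude: 75 + 18.738/60 = 75.3123000
  N → positive
  λ: 93 + 52.34/60 = 93.8723333
  E ⇒ keep positive
Point 5:
  Latitude: 26 + 37.251/60 = 26.6208500
  S ⇒ negate
  Longitude: 1.2577′ = 0.020962°; total 58.0209617
  W → negative
Point 6:
  Lat: 70 + 38.618/60 = 70.6436333
  S → negative
  Lon: 36.828′ = 0.613800°; total 9.6138000
  W ⇒ negate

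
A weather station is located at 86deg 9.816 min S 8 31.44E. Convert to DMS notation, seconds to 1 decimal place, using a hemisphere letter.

86°09′49.0″ S, 8°31′26.4″ E

Latitude: 9.81600′ → 9′ and 0.81600 × 60 = 48.960″
λ: 31.44000′ → 31′ and 0.44000 × 60 = 26.400″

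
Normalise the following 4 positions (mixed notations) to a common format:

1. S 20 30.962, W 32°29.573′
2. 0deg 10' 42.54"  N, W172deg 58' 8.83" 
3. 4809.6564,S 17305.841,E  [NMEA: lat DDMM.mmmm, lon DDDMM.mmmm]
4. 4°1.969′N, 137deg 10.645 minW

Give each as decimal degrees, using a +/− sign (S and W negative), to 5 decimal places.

1. -20.51603, -32.49288
2. 0.17848, -172.96912
3. -48.16094, 173.09735
4. 4.03282, -137.17742

Point 1:
  φ: 20 + 30.962/60 = 20.516033
  S ⇒ negate
  λ: 29.573′ = 0.492883°; total 32.492883
  hemisphere W, so the sign is −
Point 2:
  Latitude: 10′ + 42.54″ = 10.70900′; 0 + 10.70900/60 = 0.178483
  N → positive
  λ: 58′ + 8.83″ = 58.14717′; 172 + 58.14717/60 = 172.969119
  W → negative
Point 3:
  Latitude: split at 2 digits → 48° and 9.6564′; 48 + 9.6564/60 = 48.160940
  hemisphere S, so the sign is −
  Longitude: degrees = first 3 digits = 173, minutes = 5.841; 173 + 5.841/60 = 173.097350
  E ⇒ keep positive
Point 4:
  φ: 4 + 1.969/60 = 4.032817
  N → positive
  λ: 10.645′ = 0.177417°; total 137.177417
  W → negative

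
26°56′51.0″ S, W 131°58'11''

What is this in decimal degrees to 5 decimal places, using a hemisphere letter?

26.94750° S, 131.96972° W

Latitude: 26 + 56/60 + 51/3600 = 26.947500
Lon: 131° + 58/60 + 11/3600 = 131 + 0.966667 + 0.003056 = 131.969722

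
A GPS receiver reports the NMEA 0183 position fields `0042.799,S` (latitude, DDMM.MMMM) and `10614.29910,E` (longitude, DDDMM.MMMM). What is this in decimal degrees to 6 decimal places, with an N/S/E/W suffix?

Latitude: degrees = first 2 digits = 0, minutes = 42.799; 0 + 42.799/60 = 0.7133167
Lon: degrees = first 3 digits = 106, minutes = 14.2991; 106 + 14.2991/60 = 106.2383183

0.713317° S, 106.238318° E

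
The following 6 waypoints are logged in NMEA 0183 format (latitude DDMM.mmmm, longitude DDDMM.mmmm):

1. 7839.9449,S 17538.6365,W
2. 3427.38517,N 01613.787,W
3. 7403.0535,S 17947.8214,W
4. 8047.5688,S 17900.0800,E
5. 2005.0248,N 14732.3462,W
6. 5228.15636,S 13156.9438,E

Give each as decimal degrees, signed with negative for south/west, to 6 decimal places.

1. -78.665748, -175.643942
2. 34.456420, -16.229783
3. -74.050892, -179.797023
4. -80.792813, 179.001333
5. 20.083747, -147.539103
6. -52.469273, 131.949063

Point 1:
  Lat: split at 2 digits → 78° and 39.9449′; 78 + 39.9449/60 = 78.6657483
  S ⇒ negate
  Lon: degrees = first 3 digits = 175, minutes = 38.6365; 175 + 38.6365/60 = 175.6439417
  W ⇒ negate
Point 2:
  φ: degrees = first 2 digits = 34, minutes = 27.38517; 34 + 27.38517/60 = 34.4564195
  N → positive
  Longitude: split at 3 digits → 016° and 13.787′; 16 + 13.787/60 = 16.2297833
  W → negative
Point 3:
  Latitude: degrees = first 2 digits = 74, minutes = 3.0535; 74 + 3.0535/60 = 74.0508917
  S → negative
  Lon: degrees = first 3 digits = 179, minutes = 47.8214; 179 + 47.8214/60 = 179.7970233
  W ⇒ negate
Point 4:
  Latitude: degrees = first 2 digits = 80, minutes = 47.5688; 80 + 47.5688/60 = 80.7928133
  hemisphere S, so the sign is −
  λ: split at 3 digits → 179° and 0.08′; 179 + 0.08/60 = 179.0013333
  E → positive
Point 5:
  φ: degrees = first 2 digits = 20, minutes = 5.0248; 20 + 5.0248/60 = 20.0837467
  N ⇒ keep positive
  Longitude: split at 3 digits → 147° and 32.3462′; 147 + 32.3462/60 = 147.5391033
  hemisphere W, so the sign is −
Point 6:
  φ: split at 2 digits → 52° and 28.15636′; 52 + 28.15636/60 = 52.4692727
  hemisphere S, so the sign is −
  λ: split at 3 digits → 131° and 56.9438′; 131 + 56.9438/60 = 131.9490633
  E → positive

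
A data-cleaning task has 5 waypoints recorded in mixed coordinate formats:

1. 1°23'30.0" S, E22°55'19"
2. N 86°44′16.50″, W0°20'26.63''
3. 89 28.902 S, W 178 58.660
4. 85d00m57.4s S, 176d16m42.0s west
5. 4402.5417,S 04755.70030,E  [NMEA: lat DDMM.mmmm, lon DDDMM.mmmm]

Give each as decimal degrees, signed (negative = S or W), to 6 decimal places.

1. -1.391667, 22.921944
2. 86.737917, -0.340731
3. -89.481700, -178.977667
4. -85.015944, -176.278333
5. -44.042362, 47.928338

Point 1:
  Latitude: 1° + 23/60 + 30/3600 = 1 + 0.383333 + 0.008333 = 1.3916667
  hemisphere S, so the sign is −
  Lon: 55′ + 19″ = 55.31667′; 22 + 55.31667/60 = 22.9219444
  E → positive
Point 2:
  Lat: 44′ + 16.5″ = 44.27500′; 86 + 44.27500/60 = 86.7379167
  N → positive
  λ: 20′ + 26.63″ = 20.44383′; 0 + 20.44383/60 = 0.3407306
  W → negative
Point 3:
  Latitude: 28.902′ = 0.481700°; total 89.4817000
  S → negative
  Longitude: 58.66′ = 0.977667°; total 178.9776667
  W ⇒ negate
Point 4:
  Lat: 85° + 0/60 + 57.4/3600 = 85 + 0.000000 + 0.015944 = 85.0159444
  hemisphere S, so the sign is −
  λ: 16′ + 42″ = 16.70000′; 176 + 16.70000/60 = 176.2783333
  W → negative
Point 5:
  φ: split at 2 digits → 44° and 2.5417′; 44 + 2.5417/60 = 44.0423617
  hemisphere S, so the sign is −
  Longitude: split at 3 digits → 047° and 55.7003′; 47 + 55.7003/60 = 47.9283383
  E ⇒ keep positive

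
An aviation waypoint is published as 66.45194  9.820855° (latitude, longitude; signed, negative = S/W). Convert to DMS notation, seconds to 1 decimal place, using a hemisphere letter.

66°27′7.0″ N, 9°49′15.1″ E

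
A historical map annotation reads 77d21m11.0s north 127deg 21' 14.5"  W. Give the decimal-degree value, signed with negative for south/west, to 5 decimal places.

Lat: 21′ + 11″ = 21.18333′; 77 + 21.18333/60 = 77.353056
N ⇒ keep positive
λ: 127° + 21/60 + 14.5/3600 = 127 + 0.350000 + 0.004028 = 127.354028
W → negative

77.35306, -127.35403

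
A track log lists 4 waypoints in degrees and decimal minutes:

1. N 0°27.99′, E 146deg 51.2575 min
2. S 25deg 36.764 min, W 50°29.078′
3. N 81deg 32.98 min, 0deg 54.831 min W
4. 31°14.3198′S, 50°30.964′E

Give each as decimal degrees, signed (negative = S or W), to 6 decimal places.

1. 0.466500, 146.854292
2. -25.612733, -50.484633
3. 81.549667, -0.913850
4. -31.238663, 50.516067

Point 1:
  Lat: 27.99′ = 0.466500°; total 0.4665000
  N ⇒ keep positive
  Longitude: 146 + 51.2575/60 = 146.8542917
  E → positive
Point 2:
  Latitude: 36.764′ = 0.612733°; total 25.6127333
  S → negative
  λ: 29.078′ = 0.484633°; total 50.4846333
  W → negative
Point 3:
  φ: 81 + 32.98/60 = 81.5496667
  N ⇒ keep positive
  Longitude: 0 + 54.831/60 = 0.9138500
  W ⇒ negate
Point 4:
  Latitude: 14.3198′ = 0.238663°; total 31.2386633
  S ⇒ negate
  Longitude: 50 + 30.964/60 = 50.5160667
  E ⇒ keep positive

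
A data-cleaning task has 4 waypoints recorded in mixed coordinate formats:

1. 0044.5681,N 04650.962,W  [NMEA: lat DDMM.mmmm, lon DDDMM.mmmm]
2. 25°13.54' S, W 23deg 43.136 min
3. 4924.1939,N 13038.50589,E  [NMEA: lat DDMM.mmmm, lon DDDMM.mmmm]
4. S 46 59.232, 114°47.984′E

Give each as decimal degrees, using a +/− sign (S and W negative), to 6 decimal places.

1. 0.742802, -46.849367
2. -25.225667, -23.718933
3. 49.403232, 130.641765
4. -46.987200, 114.799733

Point 1:
  φ: split at 2 digits → 00° and 44.5681′; 0 + 44.5681/60 = 0.7428017
  N ⇒ keep positive
  λ: split at 3 digits → 046° and 50.962′; 46 + 50.962/60 = 46.8493667
  W ⇒ negate
Point 2:
  Lat: 25 + 13.54/60 = 25.2256667
  hemisphere S, so the sign is −
  λ: 23 + 43.136/60 = 23.7189333
  W → negative
Point 3:
  Lat: split at 2 digits → 49° and 24.1939′; 49 + 24.1939/60 = 49.4032317
  N ⇒ keep positive
  λ: degrees = first 3 digits = 130, minutes = 38.50589; 130 + 38.50589/60 = 130.6417648
  E ⇒ keep positive
Point 4:
  Lat: 46 + 59.232/60 = 46.9872000
  S → negative
  Lon: 47.984′ = 0.799733°; total 114.7997333
  E → positive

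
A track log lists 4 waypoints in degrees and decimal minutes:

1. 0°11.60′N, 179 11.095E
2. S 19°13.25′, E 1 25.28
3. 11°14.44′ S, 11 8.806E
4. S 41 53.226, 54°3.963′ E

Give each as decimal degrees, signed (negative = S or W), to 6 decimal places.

1. 0.193333, 179.184917
2. -19.220833, 1.421333
3. -11.240667, 11.146767
4. -41.887100, 54.066050

Point 1:
  φ: 0 + 11.6/60 = 0.1933333
  N ⇒ keep positive
  Longitude: 179 + 11.095/60 = 179.1849167
  E → positive
Point 2:
  φ: 19 + 13.25/60 = 19.2208333
  hemisphere S, so the sign is −
  λ: 1 + 25.28/60 = 1.4213333
  E ⇒ keep positive
Point 3:
  φ: 14.44′ = 0.240667°; total 11.2406667
  hemisphere S, so the sign is −
  Lon: 8.806′ = 0.146767°; total 11.1467667
  E ⇒ keep positive
Point 4:
  φ: 53.226′ = 0.887100°; total 41.8871000
  hemisphere S, so the sign is −
  Longitude: 54 + 3.963/60 = 54.0660500
  E ⇒ keep positive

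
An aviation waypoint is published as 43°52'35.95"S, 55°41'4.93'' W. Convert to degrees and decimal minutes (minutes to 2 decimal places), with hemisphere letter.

Lat: seconds/60 = 0.59917; minutes = 52 + 0.59917 = 52.5992
Longitude: 41 + 4.93/60 = 41.0822′

43° 52.60′ S, 55° 41.08′ W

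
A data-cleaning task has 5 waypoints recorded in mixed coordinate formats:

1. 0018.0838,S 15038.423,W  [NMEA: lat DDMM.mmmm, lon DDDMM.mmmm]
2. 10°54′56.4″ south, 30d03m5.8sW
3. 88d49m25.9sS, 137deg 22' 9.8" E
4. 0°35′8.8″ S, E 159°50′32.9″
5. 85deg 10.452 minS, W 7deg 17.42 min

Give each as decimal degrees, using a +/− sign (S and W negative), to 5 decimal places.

1. -0.30140, -150.64038
2. -10.91567, -30.05161
3. -88.82386, 137.36939
4. -0.58578, 159.84247
5. -85.17420, -7.29033

Point 1:
  Latitude: split at 2 digits → 00° and 18.0838′; 0 + 18.0838/60 = 0.301397
  S → negative
  Longitude: split at 3 digits → 150° and 38.423′; 150 + 38.423/60 = 150.640383
  W ⇒ negate
Point 2:
  Latitude: 10° + 54/60 + 56.4/3600 = 10 + 0.900000 + 0.015667 = 10.915667
  S ⇒ negate
  Longitude: 30° + 3/60 + 5.8/3600 = 30 + 0.050000 + 0.001611 = 30.051611
  W ⇒ negate
Point 3:
  Latitude: 88 + 49/60 + 25.9/3600 = 88.823861
  hemisphere S, so the sign is −
  Lon: 137° + 22/60 + 9.8/3600 = 137 + 0.366667 + 0.002722 = 137.369389
  E ⇒ keep positive
Point 4:
  Lat: 35′ + 8.8″ = 35.14667′; 0 + 35.14667/60 = 0.585778
  S → negative
  λ: 159° + 50/60 + 32.9/3600 = 159 + 0.833333 + 0.009139 = 159.842472
  E → positive
Point 5:
  φ: 10.452′ = 0.174200°; total 85.174200
  hemisphere S, so the sign is −
  Lon: 7 + 17.42/60 = 7.290333
  W ⇒ negate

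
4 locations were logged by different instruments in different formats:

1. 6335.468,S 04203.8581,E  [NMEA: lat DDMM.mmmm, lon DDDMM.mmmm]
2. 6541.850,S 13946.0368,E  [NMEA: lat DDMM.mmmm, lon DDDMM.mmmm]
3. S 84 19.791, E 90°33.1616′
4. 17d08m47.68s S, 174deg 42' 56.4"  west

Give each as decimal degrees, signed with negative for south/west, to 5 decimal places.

Point 1:
  Latitude: degrees = first 2 digits = 63, minutes = 35.468; 63 + 35.468/60 = 63.591133
  S → negative
  Longitude: split at 3 digits → 042° and 3.8581′; 42 + 3.8581/60 = 42.064302
  E → positive
Point 2:
  φ: degrees = first 2 digits = 65, minutes = 41.85; 65 + 41.85/60 = 65.697500
  S → negative
  Lon: split at 3 digits → 139° and 46.0368′; 139 + 46.0368/60 = 139.767280
  E ⇒ keep positive
Point 3:
  Lat: 84 + 19.791/60 = 84.329850
  S → negative
  λ: 90 + 33.1616/60 = 90.552693
  E → positive
Point 4:
  Lat: 17 + 8/60 + 47.68/3600 = 17.146578
  S ⇒ negate
  Longitude: 42′ + 56.4″ = 42.94000′; 174 + 42.94000/60 = 174.715667
  W ⇒ negate

1. -63.59113, 42.06430
2. -65.69750, 139.76728
3. -84.32985, 90.55269
4. -17.14658, -174.71567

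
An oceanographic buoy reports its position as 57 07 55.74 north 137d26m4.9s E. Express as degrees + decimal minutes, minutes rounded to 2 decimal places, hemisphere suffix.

Lat: seconds/60 = 0.92900; minutes = 7 + 0.92900 = 7.9290
λ: seconds/60 = 0.08167; minutes = 26 + 0.08167 = 26.0817

57° 7.93′ N, 137° 26.08′ E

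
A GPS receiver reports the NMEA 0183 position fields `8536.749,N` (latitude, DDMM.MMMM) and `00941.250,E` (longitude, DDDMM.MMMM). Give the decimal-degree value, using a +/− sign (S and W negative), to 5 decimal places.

85.61248, 9.68750

Lat: split at 2 digits → 85° and 36.749′; 85 + 36.749/60 = 85.612483
N ⇒ keep positive
Lon: degrees = first 3 digits = 9, minutes = 41.25; 9 + 41.25/60 = 9.687500
E → positive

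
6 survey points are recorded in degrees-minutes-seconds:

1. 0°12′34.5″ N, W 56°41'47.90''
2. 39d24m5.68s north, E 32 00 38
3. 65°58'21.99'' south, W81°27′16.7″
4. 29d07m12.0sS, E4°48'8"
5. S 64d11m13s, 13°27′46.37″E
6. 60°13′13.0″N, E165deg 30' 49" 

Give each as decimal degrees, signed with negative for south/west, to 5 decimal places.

Point 1:
  Lat: 0 + 12/60 + 34.5/3600 = 0.209583
  N ⇒ keep positive
  λ: 56° + 41/60 + 47.9/3600 = 56 + 0.683333 + 0.013306 = 56.696639
  hemisphere W, so the sign is −
Point 2:
  φ: 39° + 24/60 + 5.68/3600 = 39 + 0.400000 + 0.001578 = 39.401578
  N ⇒ keep positive
  λ: 32° + 0/60 + 38/3600 = 32 + 0.000000 + 0.010556 = 32.010556
  E ⇒ keep positive
Point 3:
  Lat: 65 + 58/60 + 21.99/3600 = 65.972775
  S → negative
  Longitude: 27′ + 16.7″ = 27.27833′; 81 + 27.27833/60 = 81.454639
  hemisphere W, so the sign is −
Point 4:
  Latitude: 29 + 7/60 + 12/3600 = 29.120000
  S ⇒ negate
  λ: 4 + 48/60 + 8/3600 = 4.802222
  E ⇒ keep positive
Point 5:
  Latitude: 64° + 11/60 + 13/3600 = 64 + 0.183333 + 0.003611 = 64.186944
  S ⇒ negate
  λ: 13° + 27/60 + 46.37/3600 = 13 + 0.450000 + 0.012881 = 13.462881
  E → positive
Point 6:
  Lat: 60° + 13/60 + 13/3600 = 60 + 0.216667 + 0.003611 = 60.220278
  N ⇒ keep positive
  λ: 165° + 30/60 + 49/3600 = 165 + 0.500000 + 0.013611 = 165.513611
  E → positive

1. 0.20958, -56.69664
2. 39.40158, 32.01056
3. -65.97278, -81.45464
4. -29.12000, 4.80222
5. -64.18694, 13.46288
6. 60.22028, 165.51361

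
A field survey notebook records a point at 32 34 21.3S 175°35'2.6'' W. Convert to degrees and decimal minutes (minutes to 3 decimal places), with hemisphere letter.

32° 34.355′ S, 175° 35.043′ W

φ: seconds/60 = 0.35500; minutes = 34 + 0.35500 = 34.35500
λ: seconds/60 = 0.04333; minutes = 35 + 0.04333 = 35.04333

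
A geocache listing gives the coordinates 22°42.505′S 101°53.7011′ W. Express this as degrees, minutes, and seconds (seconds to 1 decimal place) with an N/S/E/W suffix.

22°42′30.3″ S, 101°53′42.1″ W

Lat: fractional minutes 0.50500 × 60 = 30.300″
λ: 53.70110′ → 53′ and 0.70110 × 60 = 42.066″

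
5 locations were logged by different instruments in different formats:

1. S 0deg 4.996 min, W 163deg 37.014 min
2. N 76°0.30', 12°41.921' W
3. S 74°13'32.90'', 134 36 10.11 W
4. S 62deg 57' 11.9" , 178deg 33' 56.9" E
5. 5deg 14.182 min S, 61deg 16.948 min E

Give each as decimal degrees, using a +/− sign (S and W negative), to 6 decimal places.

1. -0.083267, -163.616900
2. 76.005000, -12.698683
3. -74.225806, -134.602808
4. -62.953306, 178.565806
5. -5.236367, 61.282467

Point 1:
  Lat: 4.996′ = 0.083267°; total 0.0832667
  hemisphere S, so the sign is −
  Longitude: 37.014′ = 0.616900°; total 163.6169000
  W → negative
Point 2:
  φ: 0.3′ = 0.005000°; total 76.0050000
  N ⇒ keep positive
  Longitude: 41.921′ = 0.698683°; total 12.6986833
  hemisphere W, so the sign is −
Point 3:
  Latitude: 74° + 13/60 + 32.9/3600 = 74 + 0.216667 + 0.009139 = 74.2258056
  hemisphere S, so the sign is −
  λ: 36′ + 10.11″ = 36.16850′; 134 + 36.16850/60 = 134.6028083
  W → negative
Point 4:
  φ: 62° + 57/60 + 11.9/3600 = 62 + 0.950000 + 0.003306 = 62.9533056
  S → negative
  Longitude: 33′ + 56.9″ = 33.94833′; 178 + 33.94833/60 = 178.5658056
  E ⇒ keep positive
Point 5:
  Latitude: 5 + 14.182/60 = 5.2363667
  S → negative
  λ: 16.948′ = 0.282467°; total 61.2824667
  E → positive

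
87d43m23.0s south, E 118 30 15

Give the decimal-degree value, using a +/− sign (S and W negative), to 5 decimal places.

Lat: 43′ + 23″ = 43.38333′; 87 + 43.38333/60 = 87.723056
S → negative
Longitude: 30′ + 15″ = 30.25000′; 118 + 30.25000/60 = 118.504167
E → positive

-87.72306, 118.50417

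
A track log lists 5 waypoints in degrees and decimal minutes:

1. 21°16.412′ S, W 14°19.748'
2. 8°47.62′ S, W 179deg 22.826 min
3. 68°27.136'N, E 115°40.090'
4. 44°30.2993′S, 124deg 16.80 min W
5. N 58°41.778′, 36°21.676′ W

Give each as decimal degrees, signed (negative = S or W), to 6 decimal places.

1. -21.273533, -14.329133
2. -8.793667, -179.380433
3. 68.452267, 115.668167
4. -44.504988, -124.280000
5. 58.696300, -36.361267

Point 1:
  Latitude: 21 + 16.412/60 = 21.2735333
  hemisphere S, so the sign is −
  Longitude: 14 + 19.748/60 = 14.3291333
  W ⇒ negate
Point 2:
  Latitude: 8 + 47.62/60 = 8.7936667
  S ⇒ negate
  Lon: 179 + 22.826/60 = 179.3804333
  W ⇒ negate
Point 3:
  Lat: 68 + 27.136/60 = 68.4522667
  N ⇒ keep positive
  Longitude: 115 + 40.09/60 = 115.6681667
  E ⇒ keep positive
Point 4:
  Latitude: 30.2993′ = 0.504988°; total 44.5049883
  S → negative
  λ: 16.8′ = 0.280000°; total 124.2800000
  hemisphere W, so the sign is −
Point 5:
  Lat: 41.778′ = 0.696300°; total 58.6963000
  N ⇒ keep positive
  Lon: 36 + 21.676/60 = 36.3612667
  hemisphere W, so the sign is −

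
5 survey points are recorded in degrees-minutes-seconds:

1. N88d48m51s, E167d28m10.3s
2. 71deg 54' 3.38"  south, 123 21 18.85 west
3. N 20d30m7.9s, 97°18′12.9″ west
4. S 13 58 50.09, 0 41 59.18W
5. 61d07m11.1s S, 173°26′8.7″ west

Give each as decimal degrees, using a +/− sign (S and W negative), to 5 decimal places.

1. 88.81417, 167.46953
2. -71.90094, -123.35524
3. 20.50219, -97.30358
4. -13.98058, -0.69977
5. -61.11975, -173.43575

Point 1:
  φ: 48′ + 51″ = 48.85000′; 88 + 48.85000/60 = 88.814167
  N ⇒ keep positive
  Longitude: 167° + 28/60 + 10.3/3600 = 167 + 0.466667 + 0.002861 = 167.469528
  E → positive
Point 2:
  Latitude: 71° + 54/60 + 3.38/3600 = 71 + 0.900000 + 0.000939 = 71.900939
  hemisphere S, so the sign is −
  λ: 123 + 21/60 + 18.85/3600 = 123.355236
  W → negative
Point 3:
  φ: 20° + 30/60 + 7.9/3600 = 20 + 0.500000 + 0.002194 = 20.502194
  N ⇒ keep positive
  Longitude: 97° + 18/60 + 12.9/3600 = 97 + 0.300000 + 0.003583 = 97.303583
  W → negative
Point 4:
  Latitude: 13 + 58/60 + 50.09/3600 = 13.980581
  S → negative
  Lon: 41′ + 59.18″ = 41.98633′; 0 + 41.98633/60 = 0.699772
  W → negative
Point 5:
  φ: 61 + 7/60 + 11.1/3600 = 61.119750
  hemisphere S, so the sign is −
  λ: 173° + 26/60 + 8.7/3600 = 173 + 0.433333 + 0.002417 = 173.435750
  hemisphere W, so the sign is −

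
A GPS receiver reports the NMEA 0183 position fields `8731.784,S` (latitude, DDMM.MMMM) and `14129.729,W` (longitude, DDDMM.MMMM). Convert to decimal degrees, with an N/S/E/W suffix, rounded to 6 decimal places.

Latitude: degrees = first 2 digits = 87, minutes = 31.784; 87 + 31.784/60 = 87.5297333
Longitude: degrees = first 3 digits = 141, minutes = 29.729; 141 + 29.729/60 = 141.4954833

87.529733° S, 141.495483° W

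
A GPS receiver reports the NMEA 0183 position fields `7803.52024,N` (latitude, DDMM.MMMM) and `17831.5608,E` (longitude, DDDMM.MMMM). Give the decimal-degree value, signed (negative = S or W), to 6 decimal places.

Lat: split at 2 digits → 78° and 3.52024′; 78 + 3.52024/60 = 78.0586707
N ⇒ keep positive
λ: degrees = first 3 digits = 178, minutes = 31.5608; 178 + 31.5608/60 = 178.5260133
E ⇒ keep positive

78.058671, 178.526013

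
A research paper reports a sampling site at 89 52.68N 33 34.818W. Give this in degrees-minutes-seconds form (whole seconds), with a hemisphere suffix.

φ: 52.68000′ → 52′ and 0.68000 × 60 = 40.80″
Longitude: fractional minutes 0.81800 × 60 = 49.08″

89°52′41″ N, 33°34′49″ W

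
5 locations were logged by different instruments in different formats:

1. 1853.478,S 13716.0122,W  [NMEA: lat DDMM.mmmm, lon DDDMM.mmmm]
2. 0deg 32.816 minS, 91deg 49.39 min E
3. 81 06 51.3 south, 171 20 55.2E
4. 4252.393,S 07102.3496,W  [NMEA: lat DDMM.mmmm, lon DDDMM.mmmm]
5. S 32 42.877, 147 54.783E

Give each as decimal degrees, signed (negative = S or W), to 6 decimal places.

1. -18.891300, -137.266870
2. -0.546933, 91.823167
3. -81.114250, 171.348667
4. -42.873217, -71.039160
5. -32.714617, 147.913050

Point 1:
  φ: split at 2 digits → 18° and 53.478′; 18 + 53.478/60 = 18.8913000
  hemisphere S, so the sign is −
  Longitude: split at 3 digits → 137° and 16.0122′; 137 + 16.0122/60 = 137.2668700
  W ⇒ negate
Point 2:
  Lat: 0 + 32.816/60 = 0.5469333
  S → negative
  Lon: 91 + 49.39/60 = 91.8231667
  E ⇒ keep positive
Point 3:
  φ: 81° + 6/60 + 51.3/3600 = 81 + 0.100000 + 0.014250 = 81.1142500
  hemisphere S, so the sign is −
  Lon: 171° + 20/60 + 55.2/3600 = 171 + 0.333333 + 0.015333 = 171.3486667
  E → positive
Point 4:
  Latitude: degrees = first 2 digits = 42, minutes = 52.393; 42 + 52.393/60 = 42.8732167
  S ⇒ negate
  Longitude: degrees = first 3 digits = 71, minutes = 2.3496; 71 + 2.3496/60 = 71.0391600
  W → negative
Point 5:
  Latitude: 42.877′ = 0.714617°; total 32.7146167
  S ⇒ negate
  Lon: 54.783′ = 0.913050°; total 147.9130500
  E → positive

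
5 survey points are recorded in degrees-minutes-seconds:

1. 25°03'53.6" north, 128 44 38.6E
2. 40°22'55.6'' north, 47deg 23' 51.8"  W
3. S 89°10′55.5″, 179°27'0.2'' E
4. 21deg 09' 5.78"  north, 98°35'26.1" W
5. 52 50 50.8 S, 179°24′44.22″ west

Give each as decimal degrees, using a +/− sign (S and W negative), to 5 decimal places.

1. 25.06489, 128.74406
2. 40.38211, -47.39772
3. -89.18208, 179.45006
4. 21.15161, -98.59058
5. -52.84744, -179.41228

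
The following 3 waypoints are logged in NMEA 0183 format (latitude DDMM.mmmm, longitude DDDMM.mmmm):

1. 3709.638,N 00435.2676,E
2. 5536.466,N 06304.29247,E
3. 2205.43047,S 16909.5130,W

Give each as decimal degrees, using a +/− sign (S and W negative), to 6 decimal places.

1. 37.160633, 4.587793
2. 55.607767, 63.071541
3. -22.090508, -169.158550

Point 1:
  Latitude: split at 2 digits → 37° and 9.638′; 37 + 9.638/60 = 37.1606333
  N → positive
  λ: split at 3 digits → 004° and 35.2676′; 4 + 35.2676/60 = 4.5877933
  E ⇒ keep positive
Point 2:
  φ: degrees = first 2 digits = 55, minutes = 36.466; 55 + 36.466/60 = 55.6077667
  N ⇒ keep positive
  λ: split at 3 digits → 063° and 4.29247′; 63 + 4.29247/60 = 63.0715412
  E ⇒ keep positive
Point 3:
  φ: split at 2 digits → 22° and 5.43047′; 22 + 5.43047/60 = 22.0905078
  hemisphere S, so the sign is −
  λ: split at 3 digits → 169° and 9.513′; 169 + 9.513/60 = 169.1585500
  hemisphere W, so the sign is −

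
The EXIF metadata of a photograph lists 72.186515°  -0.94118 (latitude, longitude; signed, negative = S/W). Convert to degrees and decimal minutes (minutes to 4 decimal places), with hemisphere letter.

72° 11.1909′ N, 0° 56.4708′ W

φ: minutes = (72.186515 − 72) × 60 = 11.190900
Longitude is negative → W; |value| = 0.941180
Lon: minutes = (0.941180 − 0) × 60 = 56.470800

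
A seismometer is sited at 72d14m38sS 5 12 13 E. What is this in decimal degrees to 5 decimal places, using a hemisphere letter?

Lat: 14′ + 38″ = 14.63333′; 72 + 14.63333/60 = 72.243889
λ: 12′ + 13″ = 12.21667′; 5 + 12.21667/60 = 5.203611

72.24389° S, 5.20361° E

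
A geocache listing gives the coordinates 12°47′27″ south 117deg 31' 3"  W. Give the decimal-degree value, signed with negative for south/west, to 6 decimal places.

Latitude: 12 + 47/60 + 27/3600 = 12.7908333
S → negative
λ: 117° + 31/60 + 3/3600 = 117 + 0.516667 + 0.000833 = 117.5175000
W → negative

-12.790833, -117.517500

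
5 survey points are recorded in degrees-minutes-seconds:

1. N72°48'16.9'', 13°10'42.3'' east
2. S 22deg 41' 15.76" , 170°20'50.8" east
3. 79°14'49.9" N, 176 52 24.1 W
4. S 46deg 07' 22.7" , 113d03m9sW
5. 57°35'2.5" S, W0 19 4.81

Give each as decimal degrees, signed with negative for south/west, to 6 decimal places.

Point 1:
  Lat: 48′ + 16.9″ = 48.28167′; 72 + 48.28167/60 = 72.8046944
  N ⇒ keep positive
  Longitude: 13° + 10/60 + 42.3/3600 = 13 + 0.166667 + 0.011750 = 13.1784167
  E → positive
Point 2:
  Latitude: 22 + 41/60 + 15.76/3600 = 22.6877111
  S → negative
  λ: 20′ + 50.8″ = 20.84667′; 170 + 20.84667/60 = 170.3474444
  E ⇒ keep positive
Point 3:
  φ: 14′ + 49.9″ = 14.83167′; 79 + 14.83167/60 = 79.2471944
  N → positive
  λ: 176 + 52/60 + 24.1/3600 = 176.8733611
  W ⇒ negate
Point 4:
  Lat: 46 + 7/60 + 22.7/3600 = 46.1229722
  S → negative
  Longitude: 3′ + 9″ = 3.15000′; 113 + 3.15000/60 = 113.0525000
  W ⇒ negate
Point 5:
  Latitude: 57° + 35/60 + 2.5/3600 = 57 + 0.583333 + 0.000694 = 57.5840278
  S ⇒ negate
  Longitude: 19′ + 4.81″ = 19.08017′; 0 + 19.08017/60 = 0.3180028
  W → negative

1. 72.804694, 13.178417
2. -22.687711, 170.347444
3. 79.247194, -176.873361
4. -46.122972, -113.052500
5. -57.584028, -0.318003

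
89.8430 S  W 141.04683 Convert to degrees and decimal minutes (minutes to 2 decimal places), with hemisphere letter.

89° 50.58′ S, 141° 2.81′ W

Latitude: 89° + 0.843000 × 60 = 89° 50.5800′
Longitude: 141° + 0.046830 × 60 = 141° 2.8098′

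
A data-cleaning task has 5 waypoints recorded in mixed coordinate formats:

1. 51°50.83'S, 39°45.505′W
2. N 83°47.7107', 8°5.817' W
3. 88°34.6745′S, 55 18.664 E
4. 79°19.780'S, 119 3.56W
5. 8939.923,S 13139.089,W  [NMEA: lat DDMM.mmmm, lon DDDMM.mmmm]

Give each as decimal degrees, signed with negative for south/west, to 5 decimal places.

Point 1:
  Latitude: 51 + 50.83/60 = 51.847167
  S → negative
  λ: 39 + 45.505/60 = 39.758417
  W ⇒ negate
Point 2:
  Lat: 47.7107′ = 0.795178°; total 83.795178
  N → positive
  Longitude: 5.817′ = 0.096950°; total 8.096950
  W → negative
Point 3:
  Latitude: 88 + 34.6745/60 = 88.577908
  S ⇒ negate
  Longitude: 55 + 18.664/60 = 55.311067
  E ⇒ keep positive
Point 4:
  φ: 19.78′ = 0.329667°; total 79.329667
  S ⇒ negate
  Lon: 3.56′ = 0.059333°; total 119.059333
  hemisphere W, so the sign is −
Point 5:
  φ: degrees = first 2 digits = 89, minutes = 39.923; 89 + 39.923/60 = 89.665383
  hemisphere S, so the sign is −
  Longitude: split at 3 digits → 131° and 39.089′; 131 + 39.089/60 = 131.651483
  hemisphere W, so the sign is −

1. -51.84717, -39.75842
2. 83.79518, -8.09695
3. -88.57791, 55.31107
4. -79.32967, -119.05933
5. -89.66538, -131.65148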